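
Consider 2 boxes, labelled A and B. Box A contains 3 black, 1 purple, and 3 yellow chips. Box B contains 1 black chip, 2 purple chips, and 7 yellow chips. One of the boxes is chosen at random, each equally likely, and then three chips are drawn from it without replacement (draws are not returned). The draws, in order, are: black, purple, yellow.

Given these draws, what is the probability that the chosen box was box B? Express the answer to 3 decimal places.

0.312

For each hypothesis, P(data | H) works out to: P(data | box A) = (3/7)(1/6)(3/5) = 0.042857; P(data | box B) = (1/10)(2/9)(7/8) = 0.019444.
The prior-weighted likelihoods are 1/2 · 0.042857 = 0.021429, 1/2 · 0.019444 = 0.0097222; summing to 0.031151.
So P(box B | data) = (0.0097222) / (0.031151) = 0.3121.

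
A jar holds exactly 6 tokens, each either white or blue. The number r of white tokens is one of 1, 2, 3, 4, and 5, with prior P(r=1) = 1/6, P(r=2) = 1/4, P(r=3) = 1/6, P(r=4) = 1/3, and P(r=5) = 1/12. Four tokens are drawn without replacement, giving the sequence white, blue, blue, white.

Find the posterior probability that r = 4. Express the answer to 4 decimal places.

0.4000

Under each hypothesis, the probability of the observed sequence is: P(data | r = 1) = (1/6)(5/5)(4/4)(0/3) = 0; P(data | r = 2) = (2/6)(4/5)(3/4)(1/3) = 1/15; P(data | r = 3) = (3/6)(3/5)(2/4)(2/3) = 1/10; P(data | r = 4) = (4/6)(2/5)(1/4)(3/3) = 1/15; P(data | r = 5) = (5/6)(1/5)(0/4) = 0.
Weighting by the prior gives 1/6 · 0 = 0, 1/4 · 1/15 = 1/60, 1/6 · 1/10 = 1/60, 1/3 · 1/15 = 1/45, 1/12 · 0 = 0; summing to 1/18.
Hence P(r = 4 | data) = (1/45) / (1/18) = 2/5.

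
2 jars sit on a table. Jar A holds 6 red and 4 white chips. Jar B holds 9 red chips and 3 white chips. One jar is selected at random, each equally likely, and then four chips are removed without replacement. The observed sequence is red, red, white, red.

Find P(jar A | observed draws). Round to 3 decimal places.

Under each hypothesis, the probability of the observed sequence is: P(data | jar A) = (6/10)(5/9)(4/8)(4/7) = 0.095238; P(data | jar B) = (9/12)(8/11)(3/10)(7/9) = 0.12727.
The prior-weighted likelihoods are 1/2 · 0.095238 = 0.047619, 1/2 · 0.12727 = 0.063636; with total 0.11126.
So P(jar A | data) = (0.047619) / (0.11126) = 0.42802.

0.428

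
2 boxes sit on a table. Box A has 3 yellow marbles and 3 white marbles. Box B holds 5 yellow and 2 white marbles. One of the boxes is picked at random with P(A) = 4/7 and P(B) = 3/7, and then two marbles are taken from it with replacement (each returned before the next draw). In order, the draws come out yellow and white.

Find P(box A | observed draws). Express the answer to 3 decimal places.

For each hypothesis, P(data | H) works out to: P(data | box A) = (3/6)(3/6) = 1/4; P(data | box B) = (5/7)(2/7) = 10/49.
Weighting by the prior gives 4/7 · 1/4 = 1/7, 3/7 · 10/49 = 30/343; summing to 79/343.
Hence P(box A | data) = (1/7) / (79/343) = 49/79.

0.620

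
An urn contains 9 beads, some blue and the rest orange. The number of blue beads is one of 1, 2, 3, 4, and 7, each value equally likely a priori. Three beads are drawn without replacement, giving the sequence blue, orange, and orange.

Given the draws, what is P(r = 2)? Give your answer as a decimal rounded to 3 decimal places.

0.259

Under each hypothesis, the probability of the observed sequence is: P(data | r = 1) = (1/9)(8/8)(7/7) = 1/9; P(data | r = 2) = (2/9)(7/8)(6/7) = 1/6; P(data | r = 3) = (3/9)(6/8)(5/7) = 5/28; P(data | r = 4) = (4/9)(5/8)(4/7) = 10/63; P(data | r = 7) = (7/9)(2/8)(1/7) = 1/36.
The prior-weighted likelihoods are 1/5 · 1/9 = 1/45, 1/5 · 1/6 = 1/30, 1/5 · 5/28 = 1/28, 1/5 · 10/63 = 2/63, 1/5 · 1/36 = 1/180; with total 9/70.
Hence P(r = 2 | data) = (1/30) / (9/70) = 7/27.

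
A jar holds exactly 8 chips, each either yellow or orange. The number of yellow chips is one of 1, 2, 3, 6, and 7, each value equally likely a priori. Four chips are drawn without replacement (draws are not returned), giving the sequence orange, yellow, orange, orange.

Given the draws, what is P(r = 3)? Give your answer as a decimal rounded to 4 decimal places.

Compute the likelihood of the observed sequence for each case: P(data | r = 1) = (7/8)(1/7)(6/6)(5/5) = 1/8; P(data | r = 2) = (6/8)(2/7)(5/6)(4/5) = 1/7; P(data | r = 3) = (5/8)(3/7)(4/6)(3/5) = 3/28; P(data | r = 6) = (2/8)(6/7)(1/6)(0/5) = 0; P(data | r = 7) = (1/8)(7/7)(0/6) = 0.
The prior-weighted likelihoods are 1/5 · 1/8 = 1/40, 1/5 · 1/7 = 1/35, 1/5 · 3/28 = 3/140, 1/5 · 0 = 0, 1/5 · 0 = 0; these sum to 3/40.
By Bayes' rule, P(r = 3 | data) = (3/140) / (3/40) = 2/7.

0.2857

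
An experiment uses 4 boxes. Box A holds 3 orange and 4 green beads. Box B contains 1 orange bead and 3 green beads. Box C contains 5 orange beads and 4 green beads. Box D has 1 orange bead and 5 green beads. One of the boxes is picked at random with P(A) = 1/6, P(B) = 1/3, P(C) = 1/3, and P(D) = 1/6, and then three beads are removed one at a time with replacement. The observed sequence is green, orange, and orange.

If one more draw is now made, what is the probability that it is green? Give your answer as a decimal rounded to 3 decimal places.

Under each hypothesis, the probability of the observed sequence is: P(data | box A) = (4/7)(3/7)(3/7) = 0.10496; P(data | box B) = (3/4)(1/4)(1/4) = 0.046875; P(data | box C) = (4/9)(5/9)(5/9) = 0.13717; P(data | box D) = (5/6)(1/6)(1/6) = 0.023148.
Multiplying each by its prior: 1/6 · 0.10496 = 0.017493, 1/3 · 0.046875 = 0.015625, 1/3 · 0.13717 = 0.045725, 1/6 · 0.023148 = 0.003858; with total 0.0827.
Normalising, the posterior is P(box A | data) = 0.21152, P(box B | data) = 0.18893, P(box C | data) = 0.5529, P(box D | data) = 0.046651.
The predictive probability is P(green next | data) = (4/7)(0.21152) + (3/4)(0.18893) + (4/9)(0.5529) + (5/6)(0.046651) = 0.54718.

0.547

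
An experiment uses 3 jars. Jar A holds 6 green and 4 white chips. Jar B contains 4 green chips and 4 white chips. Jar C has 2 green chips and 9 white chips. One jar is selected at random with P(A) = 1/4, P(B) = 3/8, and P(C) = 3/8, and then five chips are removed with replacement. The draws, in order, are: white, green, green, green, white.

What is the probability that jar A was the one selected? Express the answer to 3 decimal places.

For each hypothesis, P(data | H) works out to: P(data | jar A) = (4/10)(6/10)(6/10)(6/10)(4/10) = 0.03456; P(data | jar B) = (4/8)(4/8)(4/8)(4/8)(4/8) = 0.03125; P(data | jar C) = (9/11)(2/11)(2/11)(2/11)(9/11) = 0.0040236.
Multiplying each by its prior: 1/4 · 0.03456 = 0.00864, 3/8 · 0.03125 = 0.011719, 3/8 · 0.0040236 = 0.0015088; with total 0.021868.
Therefore the posterior P(jar A | data) = (0.00864) / (0.021868) = 0.39511.

0.395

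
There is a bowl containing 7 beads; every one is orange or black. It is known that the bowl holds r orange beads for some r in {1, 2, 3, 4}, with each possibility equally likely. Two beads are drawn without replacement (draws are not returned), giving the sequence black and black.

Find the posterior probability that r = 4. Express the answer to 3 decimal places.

Under each hypothesis, the probability of the observed sequence is: P(data | r = 1) = (6/7)(5/6) = 5/7; P(data | r = 2) = (5/7)(4/6) = 10/21; P(data | r = 3) = (4/7)(3/6) = 2/7; P(data | r = 4) = (3/7)(2/6) = 1/7.
Weighting by the prior gives 1/4 · 5/7 = 5/28, 1/4 · 10/21 = 5/42, 1/4 · 2/7 = 1/14, 1/4 · 1/7 = 1/28; these sum to 17/42.
So P(r = 4 | data) = (1/28) / (17/42) = 3/34.

0.088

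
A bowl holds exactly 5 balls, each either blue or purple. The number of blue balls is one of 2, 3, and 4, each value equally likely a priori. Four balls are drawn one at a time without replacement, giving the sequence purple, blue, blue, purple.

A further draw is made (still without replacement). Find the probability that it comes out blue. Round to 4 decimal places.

The likelihood of the observed sequence under each hypothesis: P(data | r = 2) = (3/5)(2/4)(1/3)(2/2) = 1/10; P(data | r = 3) = (2/5)(3/4)(2/3)(1/2) = 1/10; P(data | r = 4) = (1/5)(4/4)(3/3)(0/2) = 0.
Weighting by the prior gives 1/3 · 1/10 = 1/30, 1/3 · 1/10 = 1/30, 1/3 · 0 = 0; these sum to 1/15.
The posterior is then P(r = 2 | data) = 1/2, P(r = 3 | data) = 1/2, P(r = 4 | data) = 0.
Averaging over the posterior, P(blue next | data) = (0)(1/2) + (1)(1/2) = 1/2.

0.5000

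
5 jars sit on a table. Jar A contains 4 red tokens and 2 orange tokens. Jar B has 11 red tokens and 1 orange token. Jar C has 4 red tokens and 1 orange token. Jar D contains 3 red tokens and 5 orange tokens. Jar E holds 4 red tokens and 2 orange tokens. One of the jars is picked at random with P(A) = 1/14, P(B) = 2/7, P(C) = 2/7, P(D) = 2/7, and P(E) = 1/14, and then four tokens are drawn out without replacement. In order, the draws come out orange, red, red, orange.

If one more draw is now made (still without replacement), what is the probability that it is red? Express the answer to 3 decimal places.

For each hypothesis, P(data | H) works out to: P(data | jar A) = (2/6)(4/5)(3/4)(1/3) = 1/15; P(data | jar B) = (1/12)(11/11)(10/10)(0/9) = 0; P(data | jar C) = (1/5)(4/4)(3/3)(0/2) = 0; P(data | jar D) = (5/8)(3/7)(2/6)(4/5) = 1/14; P(data | jar E) = (2/6)(4/5)(3/4)(1/3) = 1/15.
Multiplying each by its prior: 1/14 · 1/15 = 1/210, 2/7 · 0 = 0, 2/7 · 0 = 0, 2/7 · 1/14 = 1/49, 1/14 · 1/15 = 1/210; summing to 22/735.
Dividing through by the total gives posterior P(jar A | data) = 7/44, P(jar B | data) = 0, P(jar C | data) = 0, P(jar D | data) = 15/22, P(jar E | data) = 7/44.
Averaging over the posterior, P(red next | data) = (1)(7/44) + (1/4)(15/22) + (1)(7/44) = 43/88.

0.489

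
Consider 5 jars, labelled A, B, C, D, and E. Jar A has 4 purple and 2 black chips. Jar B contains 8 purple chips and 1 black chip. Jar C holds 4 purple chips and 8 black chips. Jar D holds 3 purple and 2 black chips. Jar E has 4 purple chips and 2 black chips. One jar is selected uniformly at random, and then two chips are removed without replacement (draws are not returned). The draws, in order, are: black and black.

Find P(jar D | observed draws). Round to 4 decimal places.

0.1521

The likelihood of the observed sequence under each hypothesis: P(data | jar A) = (2/6)(1/5) = 0.066667; P(data | jar B) = (1/9)(0/8) = 0; P(data | jar C) = (8/12)(7/11) = 0.42424; P(data | jar D) = (2/5)(1/4) = 0.1; P(data | jar E) = (2/6)(1/5) = 0.066667.
The prior-weighted likelihoods are 1/5 · 0.066667 = 0.013333, 1/5 · 0 = 0, 1/5 · 0.42424 = 0.084848, 1/5 · 0.1 = 0.02, 1/5 · 0.066667 = 0.013333; these sum to 0.13152.
By Bayes' rule, P(jar D | data) = (0.02) / (0.13152) = 0.15207.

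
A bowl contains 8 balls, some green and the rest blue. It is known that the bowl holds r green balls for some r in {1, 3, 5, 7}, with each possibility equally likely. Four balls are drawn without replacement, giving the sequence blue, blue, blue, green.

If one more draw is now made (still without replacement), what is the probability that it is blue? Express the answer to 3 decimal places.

0.714

Under each hypothesis, the probability of the observed sequence is: P(data | r = 1) = (7/8)(6/7)(5/6)(1/5) = 1/8; P(data | r = 3) = (5/8)(4/7)(3/6)(3/5) = 3/28; P(data | r = 5) = (3/8)(2/7)(1/6)(5/5) = 1/56; P(data | r = 7) = (1/8)(0/7) = 0.
Weighting by the prior gives 1/4 · 1/8 = 1/32, 1/4 · 3/28 = 3/112, 1/4 · 1/56 = 1/224, 1/4 · 0 = 0; summing to 1/16.
The posterior is then P(r = 1 | data) = 1/2, P(r = 3 | data) = 3/7, P(r = 5 | data) = 1/14, P(r = 7 | data) = 0.
So P(blue next | data) = Σ P(blue next | H) P(H | data) = (1)(1/2) + (1/2)(3/7) + (0)(1/14) = 5/7.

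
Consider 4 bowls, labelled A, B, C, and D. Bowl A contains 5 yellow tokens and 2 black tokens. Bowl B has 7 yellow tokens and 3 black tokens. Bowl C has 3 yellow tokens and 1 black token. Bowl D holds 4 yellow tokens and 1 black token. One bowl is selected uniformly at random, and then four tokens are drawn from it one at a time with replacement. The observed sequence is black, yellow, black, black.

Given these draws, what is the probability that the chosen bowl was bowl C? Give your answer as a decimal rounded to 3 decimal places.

Compute the likelihood of the observed sequence for each case: P(data | bowl A) = (2/7)(5/7)(2/7)(2/7) = 0.01666; P(data | bowl B) = (3/10)(7/10)(3/10)(3/10) = 0.0189; P(data | bowl C) = (1/4)(3/4)(1/4)(1/4) = 0.011719; P(data | bowl D) = (1/5)(4/5)(1/5)(1/5) = 0.0064.
Multiplying each by its prior: 1/4 · 0.01666 = 0.0041649, 1/4 · 0.0189 = 0.004725, 1/4 · 0.011719 = 0.0029297, 1/4 · 0.0064 = 0.0016; these sum to 0.01342.
Therefore the posterior P(bowl C | data) = (0.0029297) / (0.01342) = 0.21831.

0.218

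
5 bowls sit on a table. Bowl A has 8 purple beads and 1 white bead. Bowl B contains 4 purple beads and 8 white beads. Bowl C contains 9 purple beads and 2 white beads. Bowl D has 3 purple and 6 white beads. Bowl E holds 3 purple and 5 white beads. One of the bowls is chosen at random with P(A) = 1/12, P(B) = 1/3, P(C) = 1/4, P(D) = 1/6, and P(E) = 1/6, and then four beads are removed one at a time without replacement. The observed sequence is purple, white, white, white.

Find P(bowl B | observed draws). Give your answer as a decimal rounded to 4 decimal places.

Compute the likelihood of the observed sequence for each case: P(data | bowl A) = (8/9)(1/8)(0/7) = 0; P(data | bowl B) = (4/12)(8/11)(7/10)(6/9) = 0.11313; P(data | bowl C) = (9/11)(2/10)(1/9)(0/8) = 0; P(data | bowl D) = (3/9)(6/8)(5/7)(4/6) = 0.11905; P(data | bowl E) = (3/8)(5/7)(4/6)(3/5) = 0.10714.
Weighting by the prior gives 1/12 · 0 = 0, 1/3 · 0.11313 = 0.03771, 1/4 · 0 = 0, 1/6 · 0.11905 = 0.019841, 1/6 · 0.10714 = 0.017857; with total 0.075409.
So P(bowl B | data) = (0.03771) / (0.075409) = 0.50008.

0.5001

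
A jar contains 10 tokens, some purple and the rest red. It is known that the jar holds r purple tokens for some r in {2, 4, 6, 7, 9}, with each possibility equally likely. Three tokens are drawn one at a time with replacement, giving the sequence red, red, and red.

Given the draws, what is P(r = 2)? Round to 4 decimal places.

0.6244

For each hypothesis, P(data | H) works out to: P(data | r = 2) = (8/10)(8/10)(8/10) = 0.512; P(data | r = 4) = (6/10)(6/10)(6/10) = 0.216; P(data | r = 6) = (4/10)(4/10)(4/10) = 0.064; P(data | r = 7) = (3/10)(3/10)(3/10) = 0.027; P(data | r = 9) = (1/10)(1/10)(1/10) = 0.001.
Multiplying each by its prior: 1/5 · 0.512 = 0.1024, 1/5 · 0.216 = 0.0432, 1/5 · 0.064 = 0.0128, 1/5 · 0.027 = 0.0054, 1/5 · 0.001 = 0.0002; these sum to 0.164.
So P(r = 2 | data) = (0.1024) / (0.164) = 0.62439.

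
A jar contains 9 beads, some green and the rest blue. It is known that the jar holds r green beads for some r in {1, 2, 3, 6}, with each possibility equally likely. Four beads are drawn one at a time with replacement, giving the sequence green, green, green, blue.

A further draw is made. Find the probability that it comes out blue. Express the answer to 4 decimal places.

For each hypothesis, P(data | H) works out to: P(data | r = 1) = (1/9)(1/9)(1/9)(8/9) = 0.0012193; P(data | r = 2) = (2/9)(2/9)(2/9)(7/9) = 0.0085353; P(data | r = 3) = (3/9)(3/9)(3/9)(6/9) = 0.024691; P(data | r = 6) = (6/9)(6/9)(6/9)(3/9) = 0.098765.
Weighting by the prior gives 1/4 · 0.0012193 = 0.00030483, 1/4 · 0.0085353 = 0.0021338, 1/4 · 0.024691 = 0.0061728, 1/4 · 0.098765 = 0.024691; summing to 0.033303.
Normalising, the posterior is P(r = 1 | data) = 0.0091533, P(r = 2 | data) = 0.064073, P(r = 3 | data) = 0.18535, P(r = 6 | data) = 0.74142.
The predictive probability is P(blue next | data) = (8/9)(0.0091533) + (7/9)(0.064073) + (2/3)(0.18535) + (1/3)(0.74142) = 0.42868.

0.4287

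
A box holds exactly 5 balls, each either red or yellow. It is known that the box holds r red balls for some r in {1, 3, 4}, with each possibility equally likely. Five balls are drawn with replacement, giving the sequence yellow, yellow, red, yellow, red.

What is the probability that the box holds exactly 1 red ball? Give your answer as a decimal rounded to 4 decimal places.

0.4211

For each hypothesis, P(data | H) works out to: P(data | r = 1) = (4/5)(4/5)(1/5)(4/5)(1/5) = 0.02048; P(data | r = 3) = (2/5)(2/5)(3/5)(2/5)(3/5) = 0.02304; P(data | r = 4) = (1/5)(1/5)(4/5)(1/5)(4/5) = 0.00512.
The prior-weighted likelihoods are 1/3 · 0.02048 = 0.0068267, 1/3 · 0.02304 = 0.00768, 1/3 · 0.00512 = 0.0017067; these sum to 0.016213.
So P(r = 1 | data) = (0.0068267) / (0.016213) = 0.42105.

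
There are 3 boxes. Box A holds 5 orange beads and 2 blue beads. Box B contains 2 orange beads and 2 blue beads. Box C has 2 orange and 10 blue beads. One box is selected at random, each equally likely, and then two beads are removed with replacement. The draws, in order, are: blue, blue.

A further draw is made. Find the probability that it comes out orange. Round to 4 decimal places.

0.2914

For each hypothesis, P(data | H) works out to: P(data | box A) = (2/7)(2/7) = 0.081633; P(data | box B) = (2/4)(2/4) = 0.25; P(data | box C) = (10/12)(10/12) = 0.69444.
Weighting by the prior gives 1/3 · 0.081633 = 0.027211, 1/3 · 0.25 = 0.083333, 1/3 · 0.69444 = 0.23148; these sum to 0.34203.
The posterior is then P(box A | data) = 0.079558, P(box B | data) = 0.24365, P(box C | data) = 0.6768.
Averaging over the posterior, P(orange next | data) = (5/7)(0.079558) + (1/2)(0.24365) + (1/6)(0.6768) = 0.29145.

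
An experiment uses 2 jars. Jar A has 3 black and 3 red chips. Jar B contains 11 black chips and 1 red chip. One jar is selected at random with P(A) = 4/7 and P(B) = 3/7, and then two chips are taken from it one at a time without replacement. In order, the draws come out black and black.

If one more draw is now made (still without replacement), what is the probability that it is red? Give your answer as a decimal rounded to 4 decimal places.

For each hypothesis, P(data | H) works out to: P(data | jar A) = (3/6)(2/5) = 1/5; P(data | jar B) = (11/12)(10/11) = 5/6.
Weighting by the prior gives 4/7 · 1/5 = 4/35, 3/7 · 5/6 = 5/14; with total 33/70.
Dividing through by the total gives posterior P(jar A | data) = 8/33, P(jar B | data) = 25/33.
So P(red next | data) = Σ P(red next | H) P(H | data) = (3/4)(8/33) + (1/10)(25/33) = 17/66.

0.2576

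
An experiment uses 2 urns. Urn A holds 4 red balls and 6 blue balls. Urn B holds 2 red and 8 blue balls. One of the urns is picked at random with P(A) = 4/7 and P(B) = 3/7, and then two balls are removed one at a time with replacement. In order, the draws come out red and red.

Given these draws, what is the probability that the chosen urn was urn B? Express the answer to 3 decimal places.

Compute the likelihood of the observed sequence for each case: P(data | urn A) = (4/10)(4/10) = 4/25; P(data | urn B) = (2/10)(2/10) = 1/25.
Weighting by the prior gives 4/7 · 4/25 = 16/175, 3/7 · 1/25 = 3/175; with total 19/175.
By Bayes' rule, P(urn B | data) = (3/175) / (19/175) = 3/19.

0.158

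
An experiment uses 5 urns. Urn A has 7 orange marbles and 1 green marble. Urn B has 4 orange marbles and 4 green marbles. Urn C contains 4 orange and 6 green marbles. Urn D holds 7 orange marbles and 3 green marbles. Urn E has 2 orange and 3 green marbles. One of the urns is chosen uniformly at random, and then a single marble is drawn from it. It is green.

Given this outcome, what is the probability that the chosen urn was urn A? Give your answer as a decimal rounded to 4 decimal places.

0.0588

For each hypothesis, P(data | H) works out to: P(data | urn A) = (1/8) = 1/8; P(data | urn B) = (4/8) = 1/2; P(data | urn C) = (6/10) = 3/5; P(data | urn D) = (3/10) = 3/10; P(data | urn E) = (3/5) = 3/5.
Multiplying each by its prior: 1/5 · 1/8 = 1/40, 1/5 · 1/2 = 1/10, 1/5 · 3/5 = 3/25, 1/5 · 3/10 = 3/50, 1/5 · 3/5 = 3/25; with total 17/40.
Hence P(urn A | data) = (1/40) / (17/40) = 1/17.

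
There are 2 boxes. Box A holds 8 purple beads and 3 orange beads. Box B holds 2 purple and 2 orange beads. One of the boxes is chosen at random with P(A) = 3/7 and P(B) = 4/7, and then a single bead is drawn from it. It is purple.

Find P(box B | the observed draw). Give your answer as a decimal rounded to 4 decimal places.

The likelihood of this draw under each hypothesis: P(data | box A) = (8/11) = 8/11; P(data | box B) = (2/4) = 1/2.
The prior-weighted likelihoods are 3/7 · 8/11 = 24/77, 4/7 · 1/2 = 2/7; summing to 46/77.
So P(box B | data) = (2/7) / (46/77) = 11/23.

0.4783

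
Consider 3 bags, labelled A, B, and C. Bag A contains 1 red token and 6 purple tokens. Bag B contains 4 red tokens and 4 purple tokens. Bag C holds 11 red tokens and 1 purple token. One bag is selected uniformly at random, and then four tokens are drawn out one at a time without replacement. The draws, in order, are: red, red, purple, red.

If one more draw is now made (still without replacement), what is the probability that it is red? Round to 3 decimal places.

0.695

Under each hypothesis, the probability of the observed sequence is: P(data | bag A) = (1/7)(0/6) = 0; P(data | bag B) = (4/8)(3/7)(4/6)(2/5) = 0.057143; P(data | bag C) = (11/12)(10/11)(1/10)(9/9) = 0.083333.
Weighting by the prior gives 1/3 · 0 = 0, 1/3 · 0.057143 = 0.019048, 1/3 · 0.083333 = 0.027778; summing to 0.046825.
Dividing through by the total gives posterior P(bag A | data) = 0, P(bag B | data) = 0.40678, P(bag C | data) = 0.59322.
The predictive probability is P(red next | data) = (1/4)(0.40678) + (1)(0.59322) = 0.69492.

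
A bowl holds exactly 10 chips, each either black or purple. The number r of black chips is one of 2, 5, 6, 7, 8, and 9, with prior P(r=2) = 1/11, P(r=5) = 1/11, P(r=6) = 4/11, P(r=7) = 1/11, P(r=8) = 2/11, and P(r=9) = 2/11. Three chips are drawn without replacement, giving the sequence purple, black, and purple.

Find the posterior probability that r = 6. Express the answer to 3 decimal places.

0.502

Under each hypothesis, the probability of the observed sequence is: P(data | r = 2) = (8/10)(2/9)(7/8) = 0.15556; P(data | r = 5) = (5/10)(5/9)(4/8) = 0.13889; P(data | r = 6) = (4/10)(6/9)(3/8) = 0.1; P(data | r = 7) = (3/10)(7/9)(2/8) = 0.058333; P(data | r = 8) = (2/10)(8/9)(1/8) = 0.022222; P(data | r = 9) = (1/10)(9/9)(0/8) = 0.
Weighting by the prior gives 1/11 · 0.15556 = 0.014141, 1/11 · 0.13889 = 0.012626, 4/11 · 0.1 = 0.036364, 1/11 · 0.058333 = 0.005303, 2/11 · 0.022222 = 0.0040404, 2/11 · 0 = 0; summing to 0.072475.
By Bayes' rule, P(r = 6 | data) = (0.036364) / (0.072475) = 0.50174.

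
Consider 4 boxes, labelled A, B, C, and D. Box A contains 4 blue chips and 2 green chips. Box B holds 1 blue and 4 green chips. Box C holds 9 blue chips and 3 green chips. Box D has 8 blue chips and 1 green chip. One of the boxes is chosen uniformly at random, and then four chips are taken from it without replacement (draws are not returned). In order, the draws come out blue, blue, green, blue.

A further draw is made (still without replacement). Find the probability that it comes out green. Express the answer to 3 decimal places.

Compute the likelihood of the observed sequence for each case: P(data | box A) = (4/6)(3/5)(2/4)(2/3) = 2/15; P(data | box B) = (1/5)(0/4) = 0; P(data | box C) = (9/12)(8/11)(3/10)(7/9) = 7/55; P(data | box D) = (8/9)(7/8)(1/7)(6/6) = 1/9.
Multiplying each by its prior: 1/4 · 2/15 = 1/30, 1/4 · 0 = 0, 1/4 · 7/55 = 7/220, 1/4 · 1/9 = 1/36; with total 46/495.
Normalising, the posterior is P(box A | data) = 33/92, P(box B | data) = 0, P(box C | data) = 63/184, P(box D | data) = 55/184.
The predictive probability is P(green next | data) = (1/2)(33/92) + (1/4)(63/184) + (0)(55/184) = 195/736.

0.265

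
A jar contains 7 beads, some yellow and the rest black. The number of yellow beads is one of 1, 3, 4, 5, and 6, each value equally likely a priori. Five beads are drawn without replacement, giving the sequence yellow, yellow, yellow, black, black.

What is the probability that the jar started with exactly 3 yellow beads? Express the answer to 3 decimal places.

Under each hypothesis, the probability of the observed sequence is: P(data | r = 1) = (1/7)(0/6) = 0; P(data | r = 3) = (3/7)(2/6)(1/5)(4/4)(3/3) = 1/35; P(data | r = 4) = (4/7)(3/6)(2/5)(3/4)(2/3) = 2/35; P(data | r = 5) = (5/7)(4/6)(3/5)(2/4)(1/3) = 1/21; P(data | r = 6) = (6/7)(5/6)(4/5)(1/4)(0/3) = 0.
The prior-weighted likelihoods are 1/5 · 0 = 0, 1/5 · 1/35 = 1/175, 1/5 · 2/35 = 2/175, 1/5 · 1/21 = 1/105, 1/5 · 0 = 0; summing to 2/75.
By Bayes' rule, P(r = 3 | data) = (1/175) / (2/75) = 3/14.

0.214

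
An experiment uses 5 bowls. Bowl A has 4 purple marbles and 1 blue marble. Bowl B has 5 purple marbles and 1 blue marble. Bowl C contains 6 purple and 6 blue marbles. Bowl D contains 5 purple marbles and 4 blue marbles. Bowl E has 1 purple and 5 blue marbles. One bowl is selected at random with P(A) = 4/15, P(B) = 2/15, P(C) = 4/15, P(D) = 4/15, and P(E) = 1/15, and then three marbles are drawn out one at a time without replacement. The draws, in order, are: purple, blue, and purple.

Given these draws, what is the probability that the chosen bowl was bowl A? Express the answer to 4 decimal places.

0.3458

For each hypothesis, P(data | H) works out to: P(data | bowl A) = (4/5)(1/4)(3/3) = 0.2; P(data | bowl B) = (5/6)(1/5)(4/4) = 0.16667; P(data | bowl C) = (6/12)(6/11)(5/10) = 0.13636; P(data | bowl D) = (5/9)(4/8)(4/7) = 0.15873; P(data | bowl E) = (1/6)(5/5)(0/4) = 0.
Weighting by the prior gives 4/15 · 0.2 = 0.053333, 2/15 · 0.16667 = 0.022222, 4/15 · 0.13636 = 0.036364, 4/15 · 0.15873 = 0.042328, 1/15 · 0 = 0; these sum to 0.15425.
By Bayes' rule, P(bowl A | data) = (0.053333) / (0.15425) = 0.34577.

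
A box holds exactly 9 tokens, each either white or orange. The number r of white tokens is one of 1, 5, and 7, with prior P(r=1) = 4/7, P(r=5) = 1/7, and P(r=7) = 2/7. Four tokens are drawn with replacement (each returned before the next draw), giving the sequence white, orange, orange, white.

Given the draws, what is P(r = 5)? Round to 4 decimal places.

0.3817

For each hypothesis, P(data | H) works out to: P(data | r = 1) = (1/9)(8/9)(8/9)(1/9) = 0.0097546; P(data | r = 5) = (5/9)(4/9)(4/9)(5/9) = 0.060966; P(data | r = 7) = (7/9)(2/9)(2/9)(7/9) = 0.029873.
Weighting by the prior gives 4/7 · 0.0097546 = 0.0055741, 1/7 · 0.060966 = 0.0087095, 2/7 · 0.029873 = 0.0085353; with total 0.022819.
Therefore the posterior P(r = 5 | data) = (0.0087095) / (0.022819) = 0.38168.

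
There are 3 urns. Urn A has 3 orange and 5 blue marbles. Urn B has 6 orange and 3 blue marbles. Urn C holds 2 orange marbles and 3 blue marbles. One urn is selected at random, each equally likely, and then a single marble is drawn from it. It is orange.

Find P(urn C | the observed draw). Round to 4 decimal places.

For each hypothesis, P(data | H) works out to: P(data | urn A) = (3/8) = 3/8; P(data | urn B) = (6/9) = 2/3; P(data | urn C) = (2/5) = 2/5.
Weighting by the prior gives 1/3 · 3/8 = 1/8, 1/3 · 2/3 = 2/9, 1/3 · 2/5 = 2/15; these sum to 173/360.
So P(urn C | data) = (2/15) / (173/360) = 48/173.

0.2775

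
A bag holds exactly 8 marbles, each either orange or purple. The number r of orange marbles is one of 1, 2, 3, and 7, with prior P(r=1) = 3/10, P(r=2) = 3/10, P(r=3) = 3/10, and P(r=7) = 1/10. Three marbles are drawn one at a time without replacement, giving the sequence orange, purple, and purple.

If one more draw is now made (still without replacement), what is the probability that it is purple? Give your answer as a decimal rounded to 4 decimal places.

For each hypothesis, P(data | H) works out to: P(data | r = 1) = (1/8)(7/7)(6/6) = 1/8; P(data | r = 2) = (2/8)(6/7)(5/6) = 5/28; P(data | r = 3) = (3/8)(5/7)(4/6) = 5/28; P(data | r = 7) = (7/8)(1/7)(0/6) = 0.
Multiplying each by its prior: 3/10 · 1/8 = 3/80, 3/10 · 5/28 = 3/56, 3/10 · 5/28 = 3/56, 1/10 · 0 = 0; with total 81/560.
Dividing through by the total gives posterior P(r = 1 | data) = 7/27, P(r = 2 | data) = 10/27, P(r = 3 | data) = 10/27, P(r = 7 | data) = 0.
The predictive probability is P(purple next | data) = (1)(7/27) + (4/5)(10/27) + (3/5)(10/27) = 7/9.

0.7778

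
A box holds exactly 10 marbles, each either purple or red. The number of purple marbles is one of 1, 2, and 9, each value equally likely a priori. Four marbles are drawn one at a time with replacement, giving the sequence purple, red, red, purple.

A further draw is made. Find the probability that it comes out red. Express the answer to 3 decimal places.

Compute the likelihood of the observed sequence for each case: P(data | r = 1) = (1/10)(9/10)(9/10)(1/10) = 0.0081; P(data | r = 2) = (2/10)(8/10)(8/10)(2/10) = 0.0256; P(data | r = 9) = (9/10)(1/10)(1/10)(9/10) = 0.0081.
Weighting by the prior gives 1/3 · 0.0081 = 0.0027, 1/3 · 0.0256 = 0.0085333, 1/3 · 0.0081 = 0.0027; summing to 0.013933.
The posterior is then P(r = 1 | data) = 0.19378, P(r = 2 | data) = 0.61244, P(r = 9 | data) = 0.19378.
Averaging over the posterior, P(red next | data) = (9/10)(0.19378) + (4/5)(0.61244) + (1/10)(0.19378) = 0.68373.

0.684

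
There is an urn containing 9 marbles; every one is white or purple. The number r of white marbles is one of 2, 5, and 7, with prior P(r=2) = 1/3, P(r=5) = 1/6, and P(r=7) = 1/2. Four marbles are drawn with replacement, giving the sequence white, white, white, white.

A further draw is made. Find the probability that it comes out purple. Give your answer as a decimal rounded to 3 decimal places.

Under each hypothesis, the probability of the observed sequence is: P(data | r = 2) = (2/9)(2/9)(2/9)(2/9) = 0.0024387; P(data | r = 5) = (5/9)(5/9)(5/9)(5/9) = 0.09526; P(data | r = 7) = (7/9)(7/9)(7/9)(7/9) = 0.36595.
Weighting by the prior gives 1/3 · 0.0024387 = 0.00081288, 1/6 · 0.09526 = 0.015877, 1/2 · 0.36595 = 0.18298; summing to 0.19966.
Dividing through by the total gives posterior P(r = 2 | data) = 0.0040712, P(r = 5 | data) = 0.079517, P(r = 7 | data) = 0.91641.
The predictive probability is P(purple next | data) = (7/9)(0.0040712) + (4/9)(0.079517) + (2/9)(0.91641) = 0.24215.

0.242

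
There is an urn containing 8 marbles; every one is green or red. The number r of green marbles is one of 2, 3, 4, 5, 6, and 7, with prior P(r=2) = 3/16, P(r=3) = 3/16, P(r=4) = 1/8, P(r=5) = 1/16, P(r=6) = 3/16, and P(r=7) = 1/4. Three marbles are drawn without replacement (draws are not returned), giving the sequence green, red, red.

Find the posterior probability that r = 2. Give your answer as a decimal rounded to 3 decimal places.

0.345

Compute the likelihood of the observed sequence for each case: P(data | r = 2) = (2/8)(6/7)(5/6) = 5/28; P(data | r = 3) = (3/8)(5/7)(4/6) = 5/28; P(data | r = 4) = (4/8)(4/7)(3/6) = 1/7; P(data | r = 5) = (5/8)(3/7)(2/6) = 5/56; P(data | r = 6) = (6/8)(2/7)(1/6) = 1/28; P(data | r = 7) = (7/8)(1/7)(0/6) = 0.
Multiplying each by its prior: 3/16 · 5/28 = 15/448, 3/16 · 5/28 = 15/448, 1/8 · 1/7 = 1/56, 1/16 · 5/56 = 5/896, 3/16 · 1/28 = 3/448, 1/4 · 0 = 0; with total 87/896.
Hence P(r = 2 | data) = (15/448) / (87/896) = 10/29.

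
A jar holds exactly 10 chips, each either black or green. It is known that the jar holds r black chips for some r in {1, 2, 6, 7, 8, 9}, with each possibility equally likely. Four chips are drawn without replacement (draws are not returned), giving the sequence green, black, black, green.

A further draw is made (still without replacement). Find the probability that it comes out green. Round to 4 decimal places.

Under each hypothesis, the probability of the observed sequence is: P(data | r = 1) = (9/10)(1/9)(0/8) = 0; P(data | r = 2) = (8/10)(2/9)(1/8)(7/7) = 0.022222; P(data | r = 6) = (4/10)(6/9)(5/8)(3/7) = 0.071429; P(data | r = 7) = (3/10)(7/9)(6/8)(2/7) = 0.05; P(data | r = 8) = (2/10)(8/9)(7/8)(1/7) = 0.022222; P(data | r = 9) = (1/10)(9/9)(8/8)(0/7) = 0.
The prior-weighted likelihoods are 1/6 · 0 = 0, 1/6 · 0.022222 = 0.0037037, 1/6 · 0.071429 = 0.011905, 1/6 · 0.05 = 0.0083333, 1/6 · 0.022222 = 0.0037037, 1/6 · 0 = 0; these sum to 0.027646.
Normalising, the posterior is P(r = 1 | data) = 0, P(r = 2 | data) = 0.13397, P(r = 6 | data) = 0.43062, P(r = 7 | data) = 0.30144, P(r = 8 | data) = 0.13397, P(r = 9 | data) = 0.
So P(green next | data) = Σ P(green next | H) P(H | data) = (1)(0.13397) + (1/3)(0.43062) + (1/6)(0.30144) + (0)(0.13397) = 0.32775.

0.3278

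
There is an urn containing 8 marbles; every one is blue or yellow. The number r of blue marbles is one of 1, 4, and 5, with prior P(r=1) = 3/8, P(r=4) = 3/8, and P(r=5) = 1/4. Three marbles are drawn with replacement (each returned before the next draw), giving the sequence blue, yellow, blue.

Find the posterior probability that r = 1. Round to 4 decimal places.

0.0579

Under each hypothesis, the probability of the observed sequence is: P(data | r = 1) = (1/8)(7/8)(1/8) = 0.013672; P(data | r = 4) = (4/8)(4/8)(4/8) = 0.125; P(data | r = 5) = (5/8)(3/8)(5/8) = 0.14648.
Multiplying each by its prior: 3/8 · 0.013672 = 0.005127, 3/8 · 0.125 = 0.046875, 1/4 · 0.14648 = 0.036621; with total 0.088623.
So P(r = 1 | data) = (0.005127) / (0.088623) = 0.057851.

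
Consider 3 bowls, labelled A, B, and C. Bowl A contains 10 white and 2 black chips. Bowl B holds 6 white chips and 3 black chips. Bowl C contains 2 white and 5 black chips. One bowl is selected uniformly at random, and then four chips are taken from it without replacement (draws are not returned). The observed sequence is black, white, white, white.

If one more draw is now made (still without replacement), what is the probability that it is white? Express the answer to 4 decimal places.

0.7387

For each hypothesis, P(data | H) works out to: P(data | bowl A) = (2/12)(10/11)(9/10)(8/9) = 4/33; P(data | bowl B) = (3/9)(6/8)(5/7)(4/6) = 5/42; P(data | bowl C) = (5/7)(2/6)(1/5)(0/4) = 0.
The prior-weighted likelihoods are 1/3 · 4/33 = 4/99, 1/3 · 5/42 = 5/126, 1/3 · 0 = 0; summing to 37/462.
Normalising, the posterior is P(bowl A | data) = 56/111, P(bowl B | data) = 55/111, P(bowl C | data) = 0.
Averaging over the posterior, P(white next | data) = (7/8)(56/111) + (3/5)(55/111) = 82/111.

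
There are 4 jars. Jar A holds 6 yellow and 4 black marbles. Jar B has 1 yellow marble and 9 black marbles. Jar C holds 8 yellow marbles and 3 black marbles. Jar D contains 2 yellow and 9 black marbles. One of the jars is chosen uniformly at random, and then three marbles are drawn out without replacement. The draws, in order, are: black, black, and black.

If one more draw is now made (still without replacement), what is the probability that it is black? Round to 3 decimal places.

The likelihood of the observed sequence under each hypothesis: P(data | jar A) = (4/10)(3/9)(2/8) = 1/30; P(data | jar B) = (9/10)(8/9)(7/8) = 7/10; P(data | jar C) = (3/11)(2/10)(1/9) = 1/165; P(data | jar D) = (9/11)(8/10)(7/9) = 28/55.
The prior-weighted likelihoods are 1/4 · 1/30 = 1/120, 1/4 · 7/10 = 7/40, 1/4 · 1/165 = 1/660, 1/4 · 28/55 = 7/55; these sum to 103/330.
Normalising, the posterior is P(jar A | data) = 0.026699, P(jar B | data) = 0.56068, P(jar C | data) = 0.0048544, P(jar D | data) = 0.40777.
So P(black next | data) = Σ P(black next | H) P(H | data) = (1/7)(0.026699) + (6/7)(0.56068) + (0)(0.0048544) + (3/4)(0.40777) = 0.79022.

0.790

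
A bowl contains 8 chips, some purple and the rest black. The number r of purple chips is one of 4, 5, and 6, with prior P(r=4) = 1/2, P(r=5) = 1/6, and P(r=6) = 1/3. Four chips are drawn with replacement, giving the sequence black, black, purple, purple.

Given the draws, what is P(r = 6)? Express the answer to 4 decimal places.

0.2248

For each hypothesis, P(data | H) works out to: P(data | r = 4) = (4/8)(4/8)(4/8)(4/8) = 0.0625; P(data | r = 5) = (3/8)(3/8)(5/8)(5/8) = 0.054932; P(data | r = 6) = (2/8)(2/8)(6/8)(6/8) = 0.035156.
The prior-weighted likelihoods are 1/2 · 0.0625 = 0.03125, 1/6 · 0.054932 = 0.0091553, 1/3 · 0.035156 = 0.011719; these sum to 0.052124.
Hence P(r = 6 | data) = (0.011719) / (0.052124) = 0.22482.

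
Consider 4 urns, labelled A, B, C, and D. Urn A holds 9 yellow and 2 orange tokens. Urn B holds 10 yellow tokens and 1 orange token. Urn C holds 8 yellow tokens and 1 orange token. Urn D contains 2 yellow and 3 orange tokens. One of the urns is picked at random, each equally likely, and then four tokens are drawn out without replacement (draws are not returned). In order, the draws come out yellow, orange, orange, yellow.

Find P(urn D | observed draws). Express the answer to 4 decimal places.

The likelihood of the observed sequence under each hypothesis: P(data | urn A) = (9/11)(2/10)(1/9)(8/8) = 1/55; P(data | urn B) = (10/11)(1/10)(0/9) = 0; P(data | urn C) = (8/9)(1/8)(0/7) = 0; P(data | urn D) = (2/5)(3/4)(2/3)(1/2) = 1/10.
Weighting by the prior gives 1/4 · 1/55 = 1/220, 1/4 · 0 = 0, 1/4 · 0 = 0, 1/4 · 1/10 = 1/40; with total 13/440.
Hence P(urn D | data) = (1/40) / (13/440) = 11/13.

0.8462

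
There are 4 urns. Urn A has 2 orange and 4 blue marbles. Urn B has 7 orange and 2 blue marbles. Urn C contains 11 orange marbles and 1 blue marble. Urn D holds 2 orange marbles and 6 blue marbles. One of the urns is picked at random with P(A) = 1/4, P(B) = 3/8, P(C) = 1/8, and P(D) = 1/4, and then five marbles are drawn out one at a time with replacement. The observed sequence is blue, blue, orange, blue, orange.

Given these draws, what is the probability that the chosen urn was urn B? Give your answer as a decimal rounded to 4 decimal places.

0.1433

The likelihood of the observed sequence under each hypothesis: P(data | urn A) = (4/6)(4/6)(2/6)(4/6)(2/6) = 0.032922; P(data | urn B) = (2/9)(2/9)(7/9)(2/9)(7/9) = 0.0066386; P(data | urn C) = (1/12)(1/12)(11/12)(1/12)(11/12) = 0.00048627; P(data | urn D) = (6/8)(6/8)(2/8)(6/8)(2/8) = 0.026367.
The prior-weighted likelihoods are 1/4 · 0.032922 = 0.0082305, 3/8 · 0.0066386 = 0.0024895, 1/8 · 0.00048627 = 6.0784e-05, 1/4 · 0.026367 = 0.0065918; with total 0.017372.
So P(urn B | data) = (0.0024895) / (0.017372) = 0.1433.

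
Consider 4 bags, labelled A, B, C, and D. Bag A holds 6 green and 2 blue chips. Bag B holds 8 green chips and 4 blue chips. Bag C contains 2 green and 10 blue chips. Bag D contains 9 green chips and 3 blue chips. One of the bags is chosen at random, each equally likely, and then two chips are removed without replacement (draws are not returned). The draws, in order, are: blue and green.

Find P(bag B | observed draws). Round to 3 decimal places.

Under each hypothesis, the probability of the observed sequence is: P(data | bag A) = (2/8)(6/7) = 0.21429; P(data | bag B) = (4/12)(8/11) = 0.24242; P(data | bag C) = (10/12)(2/11) = 0.15152; P(data | bag D) = (3/12)(9/11) = 0.20455.
Multiplying each by its prior: 1/4 · 0.21429 = 0.053571, 1/4 · 0.24242 = 0.060606, 1/4 · 0.15152 = 0.037879, 1/4 · 0.20455 = 0.051136; with total 0.20319.
Therefore the posterior P(bag B | data) = (0.060606) / (0.20319) = 0.29827.

0.298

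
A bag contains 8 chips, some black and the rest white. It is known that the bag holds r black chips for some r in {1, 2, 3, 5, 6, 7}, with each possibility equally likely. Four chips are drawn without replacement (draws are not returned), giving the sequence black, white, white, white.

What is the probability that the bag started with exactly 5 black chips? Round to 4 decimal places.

0.0455

Under each hypothesis, the probability of the observed sequence is: P(data | r = 1) = (1/8)(7/7)(6/6)(5/5) = 1/8; P(data | r = 2) = (2/8)(6/7)(5/6)(4/5) = 1/7; P(data | r = 3) = (3/8)(5/7)(4/6)(3/5) = 3/28; P(data | r = 5) = (5/8)(3/7)(2/6)(1/5) = 1/56; P(data | r = 6) = (6/8)(2/7)(1/6)(0/5) = 0; P(data | r = 7) = (7/8)(1/7)(0/6) = 0.
Multiplying each by its prior: 1/6 · 1/8 = 1/48, 1/6 · 1/7 = 1/42, 1/6 · 3/28 = 1/56, 1/6 · 1/56 = 1/336, 1/6 · 0 = 0, 1/6 · 0 = 0; these sum to 11/168.
Hence P(r = 5 | data) = (1/336) / (11/168) = 1/22.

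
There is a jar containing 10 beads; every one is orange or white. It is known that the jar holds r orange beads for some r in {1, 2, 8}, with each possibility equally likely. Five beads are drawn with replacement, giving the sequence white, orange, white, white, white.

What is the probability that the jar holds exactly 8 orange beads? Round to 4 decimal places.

The likelihood of the observed sequence under each hypothesis: P(data | r = 1) = (9/10)(1/10)(9/10)(9/10)(9/10) = 0.06561; P(data | r = 2) = (8/10)(2/10)(8/10)(8/10)(8/10) = 0.08192; P(data | r = 8) = (2/10)(8/10)(2/10)(2/10)(2/10) = 0.00128.
The prior-weighted likelihoods are 1/3 · 0.06561 = 0.02187, 1/3 · 0.08192 = 0.027307, 1/3 · 0.00128 = 0.00042667; with total 0.049603.
Hence P(r = 8 | data) = (0.00042667) / (0.049603) = 0.0086016.

0.0086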